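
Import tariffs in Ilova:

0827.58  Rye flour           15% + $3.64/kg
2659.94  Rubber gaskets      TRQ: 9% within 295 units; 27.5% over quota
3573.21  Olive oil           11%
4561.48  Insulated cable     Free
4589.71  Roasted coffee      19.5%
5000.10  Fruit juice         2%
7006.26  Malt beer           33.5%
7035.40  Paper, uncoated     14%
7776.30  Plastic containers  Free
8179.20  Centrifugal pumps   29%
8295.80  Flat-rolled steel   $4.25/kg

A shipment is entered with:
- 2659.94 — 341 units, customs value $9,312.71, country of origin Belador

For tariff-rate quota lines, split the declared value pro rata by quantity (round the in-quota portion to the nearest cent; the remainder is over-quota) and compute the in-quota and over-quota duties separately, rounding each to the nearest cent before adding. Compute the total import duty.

Line 1 (2659.94, Belador, 341 units, $9,312.71):
Code 2659.94 is under a tariff-rate quota (threshold 295 units). In-quota: 295 units at 9%; over-quota: 46 units at 27.5%.
Pro-rata value split: in-quota = $9,312.71 × 295/341 = $8,056.45; over-quota = $9,312.71 − $8,056.45 = $1,256.26.
In-quota duty = $8,056.45 × 9% = $725.08. Over-quota duty = $1,256.26 × 27.5% = $345.47.
Line duty = $725.08 + $345.47 = $1,070.55.

$1,070.55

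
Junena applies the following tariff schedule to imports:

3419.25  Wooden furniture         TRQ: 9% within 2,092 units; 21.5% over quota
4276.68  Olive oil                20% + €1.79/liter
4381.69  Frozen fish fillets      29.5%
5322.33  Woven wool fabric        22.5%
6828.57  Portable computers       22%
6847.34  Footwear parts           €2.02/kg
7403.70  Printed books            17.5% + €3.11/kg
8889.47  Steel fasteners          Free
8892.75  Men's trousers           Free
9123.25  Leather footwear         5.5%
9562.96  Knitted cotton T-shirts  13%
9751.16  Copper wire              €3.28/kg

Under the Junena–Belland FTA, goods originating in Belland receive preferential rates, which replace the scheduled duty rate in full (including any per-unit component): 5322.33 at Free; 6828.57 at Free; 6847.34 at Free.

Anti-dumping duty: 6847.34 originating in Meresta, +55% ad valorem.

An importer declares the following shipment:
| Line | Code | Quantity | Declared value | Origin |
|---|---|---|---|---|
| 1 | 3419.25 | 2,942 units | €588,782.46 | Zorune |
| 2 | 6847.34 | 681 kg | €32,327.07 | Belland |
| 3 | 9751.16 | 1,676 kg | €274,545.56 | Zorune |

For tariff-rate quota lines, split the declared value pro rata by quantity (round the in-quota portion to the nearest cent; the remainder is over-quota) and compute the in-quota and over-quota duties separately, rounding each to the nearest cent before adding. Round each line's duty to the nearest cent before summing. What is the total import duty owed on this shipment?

€79,751.52

Line 1 (3419.25, Zorune, 2,942 units, €588,782.46):
Code 3419.25 is under a tariff-rate quota (threshold 2,092 units). In-quota: 2,092 units at 9%; over-quota: 850 units at 21.5%.
Pro-rata value split: in-quota = €588,782.46 × 2,092/2,942 = €418,671.96; over-quota = €588,782.46 − €418,671.96 = €170,110.50.
In-quota duty = €418,671.96 × 9% = €37,680.48. Over-quota duty = €170,110.50 × 21.5% = €36,573.76.
Line duty = €37,680.48 + €36,573.76 = €74,254.24.
Line 2 (6847.34, Belland, 681 kg, €32,327.07):
Base rate for 6847.34 is €2.02/kg.
Origin Belland qualifies under the Junena–Belland agreement and 6847.34 is covered: preferential rate Free applies instead.
The additional-duty order on 6847.34 targets Meresta, not Belland; it does not apply.
Duty = €32,327.07 × 0% = €0.00.
Line 3 (9751.16, Zorune, 1,676 kg, €274,545.56):
Base rate for 9751.16 is €3.28/kg.
Duty = 1,676 × €3.28 = €5,497.28.
Total = €74,254.24 + €0.00 + €5,497.28 = €79,751.52.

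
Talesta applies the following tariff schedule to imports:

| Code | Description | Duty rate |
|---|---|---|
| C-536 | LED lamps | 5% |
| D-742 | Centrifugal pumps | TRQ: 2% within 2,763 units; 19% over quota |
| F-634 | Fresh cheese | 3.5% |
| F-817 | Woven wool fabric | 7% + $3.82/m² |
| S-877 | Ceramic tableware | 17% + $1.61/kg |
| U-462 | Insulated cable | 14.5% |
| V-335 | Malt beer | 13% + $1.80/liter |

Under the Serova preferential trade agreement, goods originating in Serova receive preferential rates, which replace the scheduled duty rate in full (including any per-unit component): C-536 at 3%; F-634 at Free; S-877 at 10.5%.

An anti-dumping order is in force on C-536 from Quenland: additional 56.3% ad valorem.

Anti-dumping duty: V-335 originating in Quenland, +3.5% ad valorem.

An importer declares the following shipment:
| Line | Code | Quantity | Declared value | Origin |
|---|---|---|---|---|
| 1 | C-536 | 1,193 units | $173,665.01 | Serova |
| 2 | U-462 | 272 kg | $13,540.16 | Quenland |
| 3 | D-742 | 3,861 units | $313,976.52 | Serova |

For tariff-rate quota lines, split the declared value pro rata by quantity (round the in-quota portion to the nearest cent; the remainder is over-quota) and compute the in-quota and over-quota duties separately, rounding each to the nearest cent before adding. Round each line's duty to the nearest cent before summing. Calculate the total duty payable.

$28,631.99

Line 1 (C-536, Serova, 1,193 units, $173,665.01):
Base rate for C-536 is 5%.
Origin Serova qualifies under the Talesta–Serova agreement and C-536 is covered: preferential rate 3% applies instead.
The additional-duty order on C-536 targets Quenland, not Serova; it does not apply.
Duty = $173,665.01 × 3% = $5,209.95.
Line 2 (U-462, Quenland, 272 kg, $13,540.16):
Base rate for U-462 is 14.5%.
Duty = $13,540.16 × 14.5% = $1,963.32.
Line 3 (D-742, Serova, 3,861 units, $313,976.52):
Code D-742 is under a tariff-rate quota (threshold 2,763 units). In-quota: 2,763 units at 2%; over-quota: 1,098 units at 19%.
Pro-rata value split: in-quota = $313,976.52 × 2,763/3,861 = $224,687.16; over-quota = $313,976.52 − $224,687.16 = $89,289.36.
In-quota duty = $224,687.16 × 2% = $4,493.74. Over-quota duty = $89,289.36 × 19% = $16,964.98.
Line duty = $4,493.74 + $16,964.98 = $21,458.72.
Total = $5,209.95 + $1,963.32 + $21,458.72 = $28,631.99.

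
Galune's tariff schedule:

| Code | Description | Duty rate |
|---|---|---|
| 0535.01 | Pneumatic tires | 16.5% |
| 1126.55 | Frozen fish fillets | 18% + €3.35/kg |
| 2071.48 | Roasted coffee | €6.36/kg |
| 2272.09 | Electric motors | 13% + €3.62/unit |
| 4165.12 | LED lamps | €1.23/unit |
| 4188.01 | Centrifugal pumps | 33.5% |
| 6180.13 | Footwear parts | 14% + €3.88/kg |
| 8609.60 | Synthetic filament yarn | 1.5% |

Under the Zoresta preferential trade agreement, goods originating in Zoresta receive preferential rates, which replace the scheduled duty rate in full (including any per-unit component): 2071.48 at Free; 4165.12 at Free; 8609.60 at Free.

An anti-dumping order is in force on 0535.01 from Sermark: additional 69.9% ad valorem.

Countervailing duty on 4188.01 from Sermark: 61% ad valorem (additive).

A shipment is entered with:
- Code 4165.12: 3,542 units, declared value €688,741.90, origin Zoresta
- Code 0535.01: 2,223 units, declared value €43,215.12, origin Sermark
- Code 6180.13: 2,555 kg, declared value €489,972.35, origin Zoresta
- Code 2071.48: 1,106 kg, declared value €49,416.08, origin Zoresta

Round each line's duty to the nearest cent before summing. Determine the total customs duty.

€115,847.39

Line 1 (4165.12, Zoresta, 3,542 units, €688,741.90):
Base rate for 4165.12 is €1.23/unit.
Origin Zoresta qualifies under the Galune–Zoresta agreement and 4165.12 is covered: preferential rate Free applies instead.
Duty = €688,741.90 × 0% = €0.00.
Line 2 (0535.01, Sermark, 2,223 units, €43,215.12):
Base rate for 0535.01 is 16.5%.
Additional duty on 0535.01 from Sermark: +69.9%. Applied ad valorem rate: 16.5% + 69.9% = 86.4%.
Duty = €43,215.12 × 86.4% = €37,337.86.
Line 3 (6180.13, Zoresta, 2,555 kg, €489,972.35):
Base rate for 6180.13 is 14% + €3.88/kg.
Origin Zoresta is the FTA partner but 6180.13 is not on the preference list; base rate stands.
Duty = €489,972.35 × 14% + 2,555 × €3.88 = €78,509.53.
Line 4 (2071.48, Zoresta, 1,106 kg, €49,416.08):
Base rate for 2071.48 is €6.36/kg.
Origin Zoresta qualifies under the Galune–Zoresta agreement and 2071.48 is covered: preferential rate Free applies instead.
Duty = €49,416.08 × 0% = €0.00.
Total = €0.00 + €37,337.86 + €78,509.53 + €0.00 = €115,847.39.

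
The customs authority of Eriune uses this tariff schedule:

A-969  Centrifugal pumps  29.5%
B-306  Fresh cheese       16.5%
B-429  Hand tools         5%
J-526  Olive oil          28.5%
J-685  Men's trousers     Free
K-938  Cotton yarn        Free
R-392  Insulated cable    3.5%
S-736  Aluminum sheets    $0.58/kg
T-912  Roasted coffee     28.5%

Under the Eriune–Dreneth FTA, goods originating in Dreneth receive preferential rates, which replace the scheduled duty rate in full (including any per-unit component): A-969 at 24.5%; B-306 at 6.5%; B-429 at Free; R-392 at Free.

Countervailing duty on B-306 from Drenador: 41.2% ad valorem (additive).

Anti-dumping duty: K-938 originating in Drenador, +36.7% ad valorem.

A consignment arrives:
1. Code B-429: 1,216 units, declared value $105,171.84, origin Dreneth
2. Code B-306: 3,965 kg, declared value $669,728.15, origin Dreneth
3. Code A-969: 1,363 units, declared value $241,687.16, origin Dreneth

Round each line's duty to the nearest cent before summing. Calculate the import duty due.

Line 1 (B-429, Dreneth, 1,216 units, $105,171.84):
Base rate for B-429 is 5%.
Origin Dreneth qualifies under the Eriune–Dreneth agreement and B-429 is covered: preferential rate Free applies instead.
Duty = $105,171.84 × 0% = $0.00.
Line 2 (B-306, Dreneth, 3,965 kg, $669,728.15):
Base rate for B-306 is 16.5%.
Origin Dreneth qualifies under the Eriune–Dreneth agreement and B-306 is covered: preferential rate 6.5% applies instead.
The additional-duty order on B-306 targets Drenador, not Dreneth; it does not apply.
Duty = $669,728.15 × 6.5% = $43,532.33.
Line 3 (A-969, Dreneth, 1,363 units, $241,687.16):
Base rate for A-969 is 29.5%.
Origin Dreneth qualifies under the Eriune–Dreneth agreement and A-969 is covered: preferential rate 24.5% applies instead.
Duty = $241,687.16 × 24.5% = $59,213.35.
Total = $0.00 + $43,532.33 + $59,213.35 = $102,745.68.

$102,745.68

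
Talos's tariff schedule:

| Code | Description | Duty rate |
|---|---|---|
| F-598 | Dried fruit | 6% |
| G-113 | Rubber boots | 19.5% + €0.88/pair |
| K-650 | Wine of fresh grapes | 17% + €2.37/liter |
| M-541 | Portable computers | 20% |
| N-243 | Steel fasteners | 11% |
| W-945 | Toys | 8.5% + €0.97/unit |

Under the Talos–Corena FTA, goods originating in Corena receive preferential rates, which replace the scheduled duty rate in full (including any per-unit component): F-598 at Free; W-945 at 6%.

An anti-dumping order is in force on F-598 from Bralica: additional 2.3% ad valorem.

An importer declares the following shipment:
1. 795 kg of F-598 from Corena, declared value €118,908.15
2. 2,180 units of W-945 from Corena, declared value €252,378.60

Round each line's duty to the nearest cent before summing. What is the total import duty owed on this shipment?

Line 1 (F-598, Corena, 795 kg, €118,908.15):
Base rate for F-598 is 6%.
Origin Corena qualifies under the Talos–Corena agreement and F-598 is covered: preferential rate Free applies instead.
The additional-duty order on F-598 targets Bralica, not Corena; it does not apply.
Duty = €118,908.15 × 0% = €0.00.
Line 2 (W-945, Corena, 2,180 units, €252,378.60):
Base rate for W-945 is 8.5% + €0.97/unit.
Origin Corena qualifies under the Talos–Corena agreement and W-945 is covered: preferential rate 6% applies instead.
Duty = €252,378.60 × 6% = €15,142.72.
Total = €0.00 + €15,142.72 = €15,142.72.

€15,142.72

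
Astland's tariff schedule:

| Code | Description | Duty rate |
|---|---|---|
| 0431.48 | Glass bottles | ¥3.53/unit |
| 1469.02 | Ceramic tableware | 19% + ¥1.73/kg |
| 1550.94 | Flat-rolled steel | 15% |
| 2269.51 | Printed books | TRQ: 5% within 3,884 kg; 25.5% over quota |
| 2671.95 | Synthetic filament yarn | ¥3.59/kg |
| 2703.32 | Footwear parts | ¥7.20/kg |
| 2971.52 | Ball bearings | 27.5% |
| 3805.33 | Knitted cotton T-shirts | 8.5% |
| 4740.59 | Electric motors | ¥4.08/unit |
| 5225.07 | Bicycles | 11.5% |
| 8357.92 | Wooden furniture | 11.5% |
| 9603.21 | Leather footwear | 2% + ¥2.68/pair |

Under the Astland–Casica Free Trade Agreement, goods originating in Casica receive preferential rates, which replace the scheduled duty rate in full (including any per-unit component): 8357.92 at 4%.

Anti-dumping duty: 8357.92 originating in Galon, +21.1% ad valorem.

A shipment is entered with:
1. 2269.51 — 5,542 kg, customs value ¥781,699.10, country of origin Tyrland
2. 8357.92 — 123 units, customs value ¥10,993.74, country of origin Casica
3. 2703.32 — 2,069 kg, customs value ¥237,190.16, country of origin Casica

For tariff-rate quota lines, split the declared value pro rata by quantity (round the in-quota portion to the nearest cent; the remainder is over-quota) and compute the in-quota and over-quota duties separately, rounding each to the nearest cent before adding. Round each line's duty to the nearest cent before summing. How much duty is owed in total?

Line 1 (2269.51, Tyrland, 5,542 kg, ¥781,699.10):
Code 2269.51 is under a tariff-rate quota (threshold 3,884 kg). In-quota: 3,884 kg at 5%; over-quota: 1,658 kg at 25.5%.
Pro-rata value split: in-quota = ¥781,699.10 × 3,884/5,542 = ¥547,838.20; over-quota = ¥781,699.10 − ¥547,838.20 = ¥233,860.90.
In-quota duty = ¥547,838.20 × 5% = ¥27,391.91. Over-quota duty = ¥233,860.90 × 25.5% = ¥59,634.53.
Line duty = ¥27,391.91 + ¥59,634.53 = ¥87,026.44.
Line 2 (8357.92, Casica, 123 units, ¥10,993.74):
Base rate for 8357.92 is 11.5%.
Origin Casica qualifies under the Astland–Casica agreement and 8357.92 is covered: preferential rate 4% applies instead.
The additional-duty order on 8357.92 targets Galon, not Casica; it does not apply.
Duty = ¥10,993.74 × 4% = ¥439.75.
Line 3 (2703.32, Casica, 2,069 kg, ¥237,190.16):
Base rate for 2703.32 is ¥7.20/kg.
Origin Casica is the FTA partner but 2703.32 is not on the preference list; base rate stands.
Duty = 2,069 × ¥7.20 = ¥14,896.80.
Total = ¥87,026.44 + ¥439.75 + ¥14,896.80 = ¥102,362.99.

¥102,362.99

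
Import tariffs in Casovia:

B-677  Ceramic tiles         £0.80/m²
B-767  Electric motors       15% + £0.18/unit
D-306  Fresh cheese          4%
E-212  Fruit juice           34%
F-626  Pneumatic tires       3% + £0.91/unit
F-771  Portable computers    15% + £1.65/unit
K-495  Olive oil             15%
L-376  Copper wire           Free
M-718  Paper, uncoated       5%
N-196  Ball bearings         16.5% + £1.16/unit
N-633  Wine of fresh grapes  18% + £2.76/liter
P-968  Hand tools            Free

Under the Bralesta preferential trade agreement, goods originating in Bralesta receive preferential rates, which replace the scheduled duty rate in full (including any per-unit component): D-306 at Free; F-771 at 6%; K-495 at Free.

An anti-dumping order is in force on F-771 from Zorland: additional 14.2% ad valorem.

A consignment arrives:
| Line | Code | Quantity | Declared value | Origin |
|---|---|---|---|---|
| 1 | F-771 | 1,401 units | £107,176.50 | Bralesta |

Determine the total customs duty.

£6,430.59

Line 1 (F-771, Bralesta, 1,401 units, £107,176.50):
Base rate for F-771 is 15% + £1.65/unit.
Origin Bralesta qualifies under the Casovia–Bralesta agreement and F-771 is covered: preferential rate 6% applies instead.
The additional-duty order on F-771 targets Zorland, not Bralesta; it does not apply.
Duty = £107,176.50 × 6% = £6,430.59.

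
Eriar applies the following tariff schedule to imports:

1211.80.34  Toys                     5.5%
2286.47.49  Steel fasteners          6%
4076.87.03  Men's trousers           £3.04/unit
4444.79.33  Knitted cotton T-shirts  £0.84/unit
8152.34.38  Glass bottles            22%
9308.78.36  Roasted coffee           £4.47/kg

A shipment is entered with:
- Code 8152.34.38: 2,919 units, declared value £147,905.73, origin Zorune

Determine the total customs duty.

Line 1 (8152.34.38, Zorune, 2,919 units, £147,905.73):
Base rate for 8152.34.38 is 22%.
Duty = £147,905.73 × 22% = £32,539.26.

£32,539.26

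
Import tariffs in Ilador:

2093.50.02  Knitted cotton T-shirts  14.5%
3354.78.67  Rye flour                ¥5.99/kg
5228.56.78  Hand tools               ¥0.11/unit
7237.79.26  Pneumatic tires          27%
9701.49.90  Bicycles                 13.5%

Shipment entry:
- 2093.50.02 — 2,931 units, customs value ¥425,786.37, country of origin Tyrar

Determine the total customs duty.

Line 1 (2093.50.02, Tyrar, 2,931 units, ¥425,786.37):
Base rate for 2093.50.02 is 14.5%.
Duty = ¥425,786.37 × 14.5% = ¥61,739.02.

¥61,739.02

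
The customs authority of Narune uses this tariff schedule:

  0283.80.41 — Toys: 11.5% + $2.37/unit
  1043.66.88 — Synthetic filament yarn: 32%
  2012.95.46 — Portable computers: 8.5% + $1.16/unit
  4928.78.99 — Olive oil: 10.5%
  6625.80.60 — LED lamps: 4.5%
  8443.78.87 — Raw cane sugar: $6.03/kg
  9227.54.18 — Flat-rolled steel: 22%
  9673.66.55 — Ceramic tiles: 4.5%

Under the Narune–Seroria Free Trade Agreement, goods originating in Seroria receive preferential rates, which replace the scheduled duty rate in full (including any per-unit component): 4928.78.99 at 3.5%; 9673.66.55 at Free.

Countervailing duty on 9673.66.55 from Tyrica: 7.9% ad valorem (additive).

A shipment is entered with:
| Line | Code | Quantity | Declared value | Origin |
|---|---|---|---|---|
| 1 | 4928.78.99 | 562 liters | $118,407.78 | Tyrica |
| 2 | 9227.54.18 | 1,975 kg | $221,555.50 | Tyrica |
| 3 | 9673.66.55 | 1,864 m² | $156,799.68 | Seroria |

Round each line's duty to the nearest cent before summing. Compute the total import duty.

$61,175.03

Line 1 (4928.78.99, Tyrica, 562 liters, $118,407.78):
Base rate for 4928.78.99 is 10.5%.
4928.78.99 has an FTA preferential rate, but origin Tyrica is not Seroria; base rate stands.
Duty = $118,407.78 × 10.5% = $12,432.82.
Line 2 (9227.54.18, Tyrica, 1,975 kg, $221,555.50):
Base rate for 9227.54.18 is 22%.
Duty = $221,555.50 × 22% = $48,742.21.
Line 3 (9673.66.55, Seroria, 1,864 m², $156,799.68):
Base rate for 9673.66.55 is 4.5%.
Origin Seroria qualifies under the Narune–Seroria agreement and 9673.66.55 is covered: preferential rate Free applies instead.
The additional-duty order on 9673.66.55 targets Tyrica, not Seroria; it does not apply.
Duty = $156,799.68 × 0% = $0.00.
Total = $12,432.82 + $48,742.21 + $0.00 = $61,175.03.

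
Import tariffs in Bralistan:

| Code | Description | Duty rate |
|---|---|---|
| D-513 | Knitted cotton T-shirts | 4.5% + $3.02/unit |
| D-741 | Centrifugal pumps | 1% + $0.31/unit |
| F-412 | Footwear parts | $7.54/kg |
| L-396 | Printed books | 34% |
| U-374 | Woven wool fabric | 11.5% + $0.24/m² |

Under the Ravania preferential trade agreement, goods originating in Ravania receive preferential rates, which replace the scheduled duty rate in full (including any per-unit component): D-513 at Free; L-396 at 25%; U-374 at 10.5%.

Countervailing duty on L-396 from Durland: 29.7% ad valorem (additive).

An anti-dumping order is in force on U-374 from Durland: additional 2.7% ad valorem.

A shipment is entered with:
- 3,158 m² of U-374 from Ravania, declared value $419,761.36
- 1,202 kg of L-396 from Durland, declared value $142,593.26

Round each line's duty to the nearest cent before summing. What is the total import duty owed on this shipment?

Line 1 (U-374, Ravania, 3,158 m², $419,761.36):
Base rate for U-374 is 11.5% + $0.24/m².
Origin Ravania qualifies under the Bralistan–Ravania agreement and U-374 is covered: preferential rate 10.5% applies instead.
The additional-duty order on U-374 targets Durland, not Ravania; it does not apply.
Duty = $419,761.36 × 10.5% = $44,074.94.
Line 2 (L-396, Durland, 1,202 kg, $142,593.26):
Base rate for L-396 is 34%.
L-396 has an FTA preferential rate, but origin Durland is not Ravania; base rate stands.
Additional duty on L-396 from Durland: +29.7%. Applied ad valorem rate: 34% + 29.7% = 63.7%.
Duty = $142,593.26 × 63.7% = $90,831.91.
Total = $44,074.94 + $90,831.91 = $134,906.85.

$134,906.85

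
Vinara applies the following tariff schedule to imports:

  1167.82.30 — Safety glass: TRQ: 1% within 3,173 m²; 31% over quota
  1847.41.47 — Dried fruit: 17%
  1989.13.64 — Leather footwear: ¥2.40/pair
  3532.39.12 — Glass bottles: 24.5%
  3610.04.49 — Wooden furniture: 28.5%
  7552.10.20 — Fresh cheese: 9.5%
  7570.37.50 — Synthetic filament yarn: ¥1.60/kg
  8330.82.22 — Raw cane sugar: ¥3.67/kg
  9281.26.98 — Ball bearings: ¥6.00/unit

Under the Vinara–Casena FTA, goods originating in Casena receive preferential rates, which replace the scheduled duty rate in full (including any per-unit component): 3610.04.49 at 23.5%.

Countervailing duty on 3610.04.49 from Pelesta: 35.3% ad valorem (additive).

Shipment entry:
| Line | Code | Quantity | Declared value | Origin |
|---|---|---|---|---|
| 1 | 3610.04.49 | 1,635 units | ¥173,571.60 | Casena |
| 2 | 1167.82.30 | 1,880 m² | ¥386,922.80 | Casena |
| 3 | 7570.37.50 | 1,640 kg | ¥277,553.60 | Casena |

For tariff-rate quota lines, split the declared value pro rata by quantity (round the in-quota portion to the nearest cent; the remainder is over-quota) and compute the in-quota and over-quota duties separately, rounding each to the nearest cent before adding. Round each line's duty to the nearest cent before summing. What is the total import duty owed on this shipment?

¥47,282.56

Line 1 (3610.04.49, Casena, 1,635 units, ¥173,571.60):
Base rate for 3610.04.49 is 28.5%.
Origin Casena qualifies under the Vinara–Casena agreement and 3610.04.49 is covered: preferential rate 23.5% applies instead.
The additional-duty order on 3610.04.49 targets Pelesta, not Casena; it does not apply.
Duty = ¥173,571.60 × 23.5% = ¥40,789.33.
Line 2 (1167.82.30, Casena, 1,880 m², ¥386,922.80):
Code 1167.82.30 is under a tariff-rate quota (threshold 3,173 m²). Quantity 1,880 m² is within the quota, so the in-quota rate 1% applies to the full value.
Duty = ¥386,922.80 × 1% = ¥3,869.23.
Line 3 (7570.37.50, Casena, 1,640 kg, ¥277,553.60):
Base rate for 7570.37.50 is ¥1.60/kg.
Origin Casena is the FTA partner but 7570.37.50 is not on the preference list; base rate stands.
Duty = 1,640 × ¥1.60 = ¥2,624.00.
Total = ¥40,789.33 + ¥3,869.23 + ¥2,624.00 = ¥47,282.56.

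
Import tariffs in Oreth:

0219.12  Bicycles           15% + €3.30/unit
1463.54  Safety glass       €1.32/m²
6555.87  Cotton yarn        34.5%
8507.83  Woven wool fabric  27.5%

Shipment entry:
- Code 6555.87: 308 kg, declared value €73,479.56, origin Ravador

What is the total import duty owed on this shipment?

€25,350.45

Line 1 (6555.87, Ravador, 308 kg, €73,479.56):
Base rate for 6555.87 is 34.5%.
Duty = €73,479.56 × 34.5% = €25,350.45.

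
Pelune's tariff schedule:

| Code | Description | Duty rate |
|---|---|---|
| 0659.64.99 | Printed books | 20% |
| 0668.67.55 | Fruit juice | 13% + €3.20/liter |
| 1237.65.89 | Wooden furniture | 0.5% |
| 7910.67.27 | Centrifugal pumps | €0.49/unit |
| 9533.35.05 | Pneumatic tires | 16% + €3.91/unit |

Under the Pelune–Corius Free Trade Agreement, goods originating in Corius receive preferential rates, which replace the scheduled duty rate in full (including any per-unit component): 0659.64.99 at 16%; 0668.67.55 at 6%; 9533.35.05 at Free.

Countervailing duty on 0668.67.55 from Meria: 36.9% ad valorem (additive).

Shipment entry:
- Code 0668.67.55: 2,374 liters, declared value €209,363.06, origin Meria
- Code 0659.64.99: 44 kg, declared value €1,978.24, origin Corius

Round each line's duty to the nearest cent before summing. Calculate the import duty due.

€112,385.49

Line 1 (0668.67.55, Meria, 2,374 liters, €209,363.06):
Base rate for 0668.67.55 is 13% + €3.20/liter.
0668.67.55 has an FTA preferential rate, but origin Meria is not Corius; base rate stands.
Additional duty on 0668.67.55 from Meria: +36.9%. Applied ad valorem rate: 13% + 36.9% = 49.9%.
Duty = €209,363.06 × 49.9% + 2,374 × €3.20 = €112,068.97.
Line 2 (0659.64.99, Corius, 44 kg, €1,978.24):
Base rate for 0659.64.99 is 20%.
Origin Corius qualifies under the Pelune–Corius agreement and 0659.64.99 is covered: preferential rate 16% applies instead.
Duty = €1,978.24 × 16% = €316.52.
Total = €112,068.97 + €316.52 = €112,385.49.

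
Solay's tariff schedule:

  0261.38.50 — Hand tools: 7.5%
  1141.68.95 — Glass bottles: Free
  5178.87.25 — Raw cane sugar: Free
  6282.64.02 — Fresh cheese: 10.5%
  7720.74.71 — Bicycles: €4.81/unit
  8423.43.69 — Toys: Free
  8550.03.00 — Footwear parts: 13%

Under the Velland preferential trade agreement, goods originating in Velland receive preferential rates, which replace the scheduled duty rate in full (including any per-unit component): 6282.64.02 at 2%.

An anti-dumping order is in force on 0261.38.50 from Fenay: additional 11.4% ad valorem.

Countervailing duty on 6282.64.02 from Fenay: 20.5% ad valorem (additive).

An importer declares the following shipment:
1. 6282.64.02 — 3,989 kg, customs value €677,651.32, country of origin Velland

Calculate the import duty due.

€13,553.03

Line 1 (6282.64.02, Velland, 3,989 kg, €677,651.32):
Base rate for 6282.64.02 is 10.5%.
Origin Velland qualifies under the Solay–Velland agreement and 6282.64.02 is covered: preferential rate 2% applies instead.
The additional-duty order on 6282.64.02 targets Fenay, not Velland; it does not apply.
Duty = €677,651.32 × 2% = €13,553.03.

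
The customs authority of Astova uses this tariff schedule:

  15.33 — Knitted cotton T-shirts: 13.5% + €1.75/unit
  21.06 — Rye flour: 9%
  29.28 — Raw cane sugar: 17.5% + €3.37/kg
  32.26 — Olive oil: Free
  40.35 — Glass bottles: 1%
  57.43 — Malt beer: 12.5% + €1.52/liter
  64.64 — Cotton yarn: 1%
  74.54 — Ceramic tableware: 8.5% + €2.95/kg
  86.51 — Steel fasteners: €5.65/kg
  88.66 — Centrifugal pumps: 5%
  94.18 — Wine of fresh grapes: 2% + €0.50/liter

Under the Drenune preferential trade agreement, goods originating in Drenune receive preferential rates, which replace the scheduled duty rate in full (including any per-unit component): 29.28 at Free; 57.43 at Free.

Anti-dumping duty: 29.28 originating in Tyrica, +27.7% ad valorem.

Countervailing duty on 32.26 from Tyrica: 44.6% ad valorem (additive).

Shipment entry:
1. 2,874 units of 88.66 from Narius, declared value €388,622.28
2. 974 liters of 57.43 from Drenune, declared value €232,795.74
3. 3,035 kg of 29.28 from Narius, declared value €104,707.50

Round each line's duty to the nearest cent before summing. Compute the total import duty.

Line 1 (88.66, Narius, 2,874 units, €388,622.28):
Base rate for 88.66 is 5%.
Duty = €388,622.28 × 5% = €19,431.11.
Line 2 (57.43, Drenune, 974 liters, €232,795.74):
Base rate for 57.43 is 12.5% + €1.52/liter.
Origin Drenune qualifies under the Astova–Drenune agreement and 57.43 is covered: preferential rate Free applies instead.
Duty = €232,795.74 × 0% = €0.00.
Line 3 (29.28, Narius, 3,035 kg, €104,707.50):
Base rate for 29.28 is 17.5% + €3.37/kg.
29.28 has an FTA preferential rate, but origin Narius is not Drenune; base rate stands.
The additional-duty order on 29.28 targets Tyrica, not Narius; it does not apply.
Duty = €104,707.50 × 17.5% + 3,035 × €3.37 = €28,551.76.
Total = €19,431.11 + €0.00 + €28,551.76 = €47,982.87.

€47,982.87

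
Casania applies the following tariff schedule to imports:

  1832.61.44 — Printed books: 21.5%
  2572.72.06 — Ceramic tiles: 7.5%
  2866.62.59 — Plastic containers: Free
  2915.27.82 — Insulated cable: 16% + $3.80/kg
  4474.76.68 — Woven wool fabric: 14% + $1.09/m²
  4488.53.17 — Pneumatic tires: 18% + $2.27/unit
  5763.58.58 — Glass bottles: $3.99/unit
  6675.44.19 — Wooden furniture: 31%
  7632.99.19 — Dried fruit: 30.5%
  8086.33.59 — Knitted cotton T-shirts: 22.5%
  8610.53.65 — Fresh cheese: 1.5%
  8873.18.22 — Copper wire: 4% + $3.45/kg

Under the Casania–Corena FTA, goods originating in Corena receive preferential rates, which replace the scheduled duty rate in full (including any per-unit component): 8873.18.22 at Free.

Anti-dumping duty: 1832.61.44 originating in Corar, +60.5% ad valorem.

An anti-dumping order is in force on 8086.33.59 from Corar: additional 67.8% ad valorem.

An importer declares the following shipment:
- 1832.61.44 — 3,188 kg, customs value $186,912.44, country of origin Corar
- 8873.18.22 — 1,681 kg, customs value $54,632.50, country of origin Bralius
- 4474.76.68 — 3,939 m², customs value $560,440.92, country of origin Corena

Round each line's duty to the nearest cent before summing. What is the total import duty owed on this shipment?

Line 1 (1832.61.44, Corar, 3,188 kg, $186,912.44):
Base rate for 1832.61.44 is 21.5%.
Additional duty on 1832.61.44 from Corar: +60.5%. Applied ad valorem rate: 21.5% + 60.5% = 82%.
Duty = $186,912.44 × 82% = $153,268.20.
Line 2 (8873.18.22, Bralius, 1,681 kg, $54,632.50):
Base rate for 8873.18.22 is 4% + $3.45/kg.
8873.18.22 has an FTA preferential rate, but origin Bralius is not Corena; base rate stands.
Duty = $54,632.50 × 4% + 1,681 × $3.45 = $7,984.75.
Line 3 (4474.76.68, Corena, 3,939 m², $560,440.92):
Base rate for 4474.76.68 is 14% + $1.09/m².
Origin Corena is the FTA partner but 4474.76.68 is not on the preference list; base rate stands.
Duty = $560,440.92 × 14% + 3,939 × $1.09 = $82,755.24.
Total = $153,268.20 + $7,984.75 + $82,755.24 = $244,008.19.

$244,008.19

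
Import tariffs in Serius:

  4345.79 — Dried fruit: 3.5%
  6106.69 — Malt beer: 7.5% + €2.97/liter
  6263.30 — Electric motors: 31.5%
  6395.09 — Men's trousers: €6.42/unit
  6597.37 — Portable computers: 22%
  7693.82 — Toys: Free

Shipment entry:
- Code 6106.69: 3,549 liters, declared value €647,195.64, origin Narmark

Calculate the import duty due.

Line 1 (6106.69, Narmark, 3,549 liters, €647,195.64):
Base rate for 6106.69 is 7.5% + €2.97/liter.
Duty = €647,195.64 × 7.5% + 3,549 × €2.97 = €59,080.20.

€59,080.20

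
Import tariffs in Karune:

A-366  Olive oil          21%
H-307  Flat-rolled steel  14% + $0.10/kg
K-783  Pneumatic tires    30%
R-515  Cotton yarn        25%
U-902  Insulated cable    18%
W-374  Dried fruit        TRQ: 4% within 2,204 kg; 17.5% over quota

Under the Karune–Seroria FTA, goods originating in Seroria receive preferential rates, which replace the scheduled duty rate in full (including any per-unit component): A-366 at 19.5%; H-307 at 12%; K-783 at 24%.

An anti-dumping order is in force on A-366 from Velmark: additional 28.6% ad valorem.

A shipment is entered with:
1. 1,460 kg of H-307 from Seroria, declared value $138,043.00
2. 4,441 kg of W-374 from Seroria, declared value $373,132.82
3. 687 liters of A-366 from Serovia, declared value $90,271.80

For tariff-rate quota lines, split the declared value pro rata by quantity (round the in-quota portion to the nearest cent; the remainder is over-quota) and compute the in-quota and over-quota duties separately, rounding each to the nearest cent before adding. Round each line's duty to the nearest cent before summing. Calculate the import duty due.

$75,821.17

Line 1 (H-307, Seroria, 1,460 kg, $138,043.00):
Base rate for H-307 is 14% + $0.10/kg.
Origin Seroria qualifies under the Karune–Seroria agreement and H-307 is covered: preferential rate 12% applies instead.
Duty = $138,043.00 × 12% = $16,565.16.
Line 2 (W-374, Seroria, 4,441 kg, $373,132.82):
Code W-374 is under a tariff-rate quota (threshold 2,204 kg). In-quota: 2,204 kg at 4%; over-quota: 2,237 kg at 17.5%.
Pro-rata value split: in-quota = $373,132.82 × 2,204/4,441 = $185,180.08; over-quota = $373,132.82 − $185,180.08 = $187,952.74.
In-quota duty = $185,180.08 × 4% = $7,407.20. Over-quota duty = $187,952.74 × 17.5% = $32,891.73.
Line duty = $7,407.20 + $32,891.73 = $40,298.93.
Line 3 (A-366, Serovia, 687 liters, $90,271.80):
Base rate for A-366 is 21%.
A-366 has an FTA preferential rate, but origin Serovia is not Seroria; base rate stands.
The additional-duty order on A-366 targets Velmark, not Serovia; it does not apply.
Duty = $90,271.80 × 21% = $18,957.08.
Total = $16,565.16 + $40,298.93 + $18,957.08 = $75,821.17.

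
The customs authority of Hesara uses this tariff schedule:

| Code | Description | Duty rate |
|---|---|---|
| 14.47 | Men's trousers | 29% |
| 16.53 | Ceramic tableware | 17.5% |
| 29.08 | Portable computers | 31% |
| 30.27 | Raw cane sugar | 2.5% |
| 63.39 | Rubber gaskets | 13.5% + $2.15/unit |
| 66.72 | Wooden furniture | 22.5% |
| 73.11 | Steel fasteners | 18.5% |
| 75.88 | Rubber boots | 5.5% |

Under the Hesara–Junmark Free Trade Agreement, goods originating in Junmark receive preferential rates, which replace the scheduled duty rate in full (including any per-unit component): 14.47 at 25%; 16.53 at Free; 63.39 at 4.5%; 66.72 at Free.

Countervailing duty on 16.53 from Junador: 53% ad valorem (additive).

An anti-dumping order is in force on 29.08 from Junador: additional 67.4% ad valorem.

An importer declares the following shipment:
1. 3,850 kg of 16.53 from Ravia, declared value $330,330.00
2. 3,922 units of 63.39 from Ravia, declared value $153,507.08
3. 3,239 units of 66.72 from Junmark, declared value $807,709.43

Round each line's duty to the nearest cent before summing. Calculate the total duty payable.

Line 1 (16.53, Ravia, 3,850 kg, $330,330.00):
Base rate for 16.53 is 17.5%.
16.53 has an FTA preferential rate, but origin Ravia is not Junmark; base rate stands.
The additional-duty order on 16.53 targets Junador, not Ravia; it does not apply.
Duty = $330,330.00 × 17.5% = $57,807.75.
Line 2 (63.39, Ravia, 3,922 units, $153,507.08):
Base rate for 63.39 is 13.5% + $2.15/unit.
63.39 has an FTA preferential rate, but origin Ravia is not Junmark; base rate stands.
Duty = $153,507.08 × 13.5% + 3,922 × $2.15 = $29,155.76.
Line 3 (66.72, Junmark, 3,239 units, $807,709.43):
Base rate for 66.72 is 22.5%.
Origin Junmark qualifies under the Hesara–Junmark agreement and 66.72 is covered: preferential rate Free applies instead.
Duty = $807,709.43 × 0% = $0.00.
Total = $57,807.75 + $29,155.76 + $0.00 = $86,963.51.

$86,963.51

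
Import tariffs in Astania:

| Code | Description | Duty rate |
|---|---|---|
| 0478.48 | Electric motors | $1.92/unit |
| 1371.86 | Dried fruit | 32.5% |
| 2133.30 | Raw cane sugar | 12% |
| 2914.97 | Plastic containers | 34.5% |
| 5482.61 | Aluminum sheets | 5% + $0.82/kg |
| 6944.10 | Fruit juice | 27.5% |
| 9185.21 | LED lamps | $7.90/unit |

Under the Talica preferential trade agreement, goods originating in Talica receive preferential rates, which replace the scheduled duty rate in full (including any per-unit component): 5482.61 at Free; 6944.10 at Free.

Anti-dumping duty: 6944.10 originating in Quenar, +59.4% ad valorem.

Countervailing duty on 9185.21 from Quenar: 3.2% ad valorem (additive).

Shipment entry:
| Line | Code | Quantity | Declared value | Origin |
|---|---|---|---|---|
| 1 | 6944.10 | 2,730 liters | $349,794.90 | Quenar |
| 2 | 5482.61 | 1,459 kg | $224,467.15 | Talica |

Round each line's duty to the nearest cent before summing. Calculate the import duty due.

$303,971.77

Line 1 (6944.10, Quenar, 2,730 liters, $349,794.90):
Base rate for 6944.10 is 27.5%.
6944.10 has an FTA preferential rate, but origin Quenar is not Talica; base rate stands.
Additional duty on 6944.10 from Quenar: +59.4%. Applied ad valorem rate: 27.5% + 59.4% = 86.9%.
Duty = $349,794.90 × 86.9% = $303,971.77.
Line 2 (5482.61, Talica, 1,459 kg, $224,467.15):
Base rate for 5482.61 is 5% + $0.82/kg.
Origin Talica qualifies under the Astania–Talica agreement and 5482.61 is covered: preferential rate Free applies instead.
Duty = $224,467.15 × 0% = $0.00.
Total = $303,971.77 + $0.00 = $303,971.77.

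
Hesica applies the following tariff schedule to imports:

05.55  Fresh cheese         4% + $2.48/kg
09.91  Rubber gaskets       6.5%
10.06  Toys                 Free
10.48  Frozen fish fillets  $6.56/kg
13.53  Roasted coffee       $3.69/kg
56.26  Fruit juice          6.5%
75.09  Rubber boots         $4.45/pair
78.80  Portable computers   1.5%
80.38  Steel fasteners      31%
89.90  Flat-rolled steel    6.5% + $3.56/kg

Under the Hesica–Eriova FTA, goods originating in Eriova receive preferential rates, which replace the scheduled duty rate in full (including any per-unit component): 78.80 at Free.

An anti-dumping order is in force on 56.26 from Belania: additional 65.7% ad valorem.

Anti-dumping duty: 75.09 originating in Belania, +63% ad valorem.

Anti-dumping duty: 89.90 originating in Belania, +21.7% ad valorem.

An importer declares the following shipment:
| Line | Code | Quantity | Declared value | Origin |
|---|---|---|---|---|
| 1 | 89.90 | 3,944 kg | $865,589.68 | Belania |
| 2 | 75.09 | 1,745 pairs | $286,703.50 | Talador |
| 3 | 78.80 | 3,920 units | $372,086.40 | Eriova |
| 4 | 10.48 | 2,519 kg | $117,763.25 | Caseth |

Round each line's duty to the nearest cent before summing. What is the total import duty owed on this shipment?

$282,426.82

Line 1 (89.90, Belania, 3,944 kg, $865,589.68):
Base rate for 89.90 is 6.5% + $3.56/kg.
Additional duty on 89.90 from Belania: +21.7%. Applied ad valorem rate: 6.5% + 21.7% = 28.2%.
Duty = $865,589.68 × 28.2% + 3,944 × $3.56 = $258,136.93.
Line 2 (75.09, Talador, 1,745 pairs, $286,703.50):
Base rate for 75.09 is $4.45/pair.
The additional-duty order on 75.09 targets Belania, not Talador; it does not apply.
Duty = 1,745 × $4.45 = $7,765.25.
Line 3 (78.80, Eriova, 3,920 units, $372,086.40):
Base rate for 78.80 is 1.5%.
Origin Eriova qualifies under the Hesica–Eriova agreement and 78.80 is covered: preferential rate Free applies instead.
Duty = $372,086.40 × 0% = $0.00.
Line 4 (10.48, Caseth, 2,519 kg, $117,763.25):
Base rate for 10.48 is $6.56/kg.
Duty = 2,519 × $6.56 = $16,524.64.
Total = $258,136.93 + $7,765.25 + $0.00 + $16,524.64 = $282,426.82.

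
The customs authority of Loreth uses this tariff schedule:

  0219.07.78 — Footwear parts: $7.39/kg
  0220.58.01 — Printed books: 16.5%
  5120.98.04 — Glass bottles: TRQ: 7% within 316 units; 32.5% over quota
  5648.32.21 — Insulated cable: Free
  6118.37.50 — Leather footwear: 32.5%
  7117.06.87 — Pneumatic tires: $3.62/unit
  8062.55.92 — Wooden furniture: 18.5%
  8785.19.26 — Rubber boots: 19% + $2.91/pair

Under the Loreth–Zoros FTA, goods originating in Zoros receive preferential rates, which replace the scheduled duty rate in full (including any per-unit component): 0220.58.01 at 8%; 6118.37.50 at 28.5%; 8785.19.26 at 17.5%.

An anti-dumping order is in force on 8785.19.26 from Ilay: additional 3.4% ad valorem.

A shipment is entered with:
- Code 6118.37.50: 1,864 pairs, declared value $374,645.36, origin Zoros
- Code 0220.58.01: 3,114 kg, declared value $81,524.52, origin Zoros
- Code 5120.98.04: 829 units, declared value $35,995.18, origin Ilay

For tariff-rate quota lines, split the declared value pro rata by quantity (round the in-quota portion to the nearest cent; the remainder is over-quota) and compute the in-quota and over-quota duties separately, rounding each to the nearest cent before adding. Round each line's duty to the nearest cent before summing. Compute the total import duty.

$121,495.54

Line 1 (6118.37.50, Zoros, 1,864 pairs, $374,645.36):
Base rate for 6118.37.50 is 32.5%.
Origin Zoros qualifies under the Loreth–Zoros agreement and 6118.37.50 is covered: preferential rate 28.5% applies instead.
Duty = $374,645.36 × 28.5% = $106,773.93.
Line 2 (0220.58.01, Zoros, 3,114 kg, $81,524.52):
Base rate for 0220.58.01 is 16.5%.
Origin Zoros qualifies under the Loreth–Zoros agreement and 0220.58.01 is covered: preferential rate 8% applies instead.
Duty = $81,524.52 × 8% = $6,521.96.
Line 3 (5120.98.04, Ilay, 829 units, $35,995.18):
Code 5120.98.04 is under a tariff-rate quota (threshold 316 units). In-quota: 316 units at 7%; over-quota: 513 units at 32.5%.
Pro-rata value split: in-quota = $35,995.18 × 316/829 = $13,720.72; over-quota = $35,995.18 − $13,720.72 = $22,274.46.
In-quota duty = $13,720.72 × 7% = $960.45. Over-quota duty = $22,274.46 × 32.5% = $7,239.20.
Line duty = $960.45 + $7,239.20 = $8,199.65.
Total = $106,773.93 + $6,521.96 + $8,199.65 = $121,495.54.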